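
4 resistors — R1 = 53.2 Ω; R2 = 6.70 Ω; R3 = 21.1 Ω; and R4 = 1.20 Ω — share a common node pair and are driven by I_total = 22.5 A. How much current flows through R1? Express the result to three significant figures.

ΣG = 1/53.2 + 1/6.70 + 1/21.1 + 1/1.20 = 1.049.
By the current-divider rule, I = I_total · G_k/ΣG = 22.5 × 0.01792 = 0.4033 A.

I ≈ 0.403 A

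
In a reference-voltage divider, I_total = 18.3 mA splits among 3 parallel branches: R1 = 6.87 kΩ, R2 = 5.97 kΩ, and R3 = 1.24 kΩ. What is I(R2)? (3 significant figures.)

ΣG = 1/6.87 + 1/5.97 + 1/1.24 = 1.120.
R2 takes the fraction G_k/ΣG = 0.1675/1.120 = 0.1496, so I = 18.3 × 0.1496 = 2.738 mA.

I ≈ 2.74 mA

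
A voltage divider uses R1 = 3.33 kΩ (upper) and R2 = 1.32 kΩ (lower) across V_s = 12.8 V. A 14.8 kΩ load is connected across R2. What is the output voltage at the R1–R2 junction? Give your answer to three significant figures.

V_out ≈ 3.42 V

First combine the lower leg with the load: R2 ‖ R_L = 1.212 kΩ.
Now apply the divider: V_out = 12.8 × 0.2668 = 3.415 V.
(Unloaded it would be 3.63 V; the load pulls it down.)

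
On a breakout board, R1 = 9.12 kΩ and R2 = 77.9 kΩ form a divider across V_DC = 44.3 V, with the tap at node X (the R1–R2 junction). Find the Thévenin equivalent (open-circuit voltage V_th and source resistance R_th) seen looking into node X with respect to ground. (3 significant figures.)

V_th ≈ 39.7 V, R_th ≈ 8.16 kΩ

With X open, the divider is unloaded: V_th = 44.3 × 77.9/87.02 = 39.66 V.
With V_DC suppressed (replaced by a short), R_th = R1 ‖ R2 = (9.120 × 77.9)/(9.120 + 77.9) = 8.164 kΩ.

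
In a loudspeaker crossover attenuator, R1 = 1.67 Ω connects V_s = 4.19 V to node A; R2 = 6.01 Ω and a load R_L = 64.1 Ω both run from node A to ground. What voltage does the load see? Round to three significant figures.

First combine the lower leg with the load: R2 ‖ R_L = 5.495 Ω.
Voltage divider with the loaded lower leg: V_out = 4.19 × 5.495/(1.67 + 5.495) = 4.19 × 0.7669 = 3.213 V.

V_out ≈ 3.21 V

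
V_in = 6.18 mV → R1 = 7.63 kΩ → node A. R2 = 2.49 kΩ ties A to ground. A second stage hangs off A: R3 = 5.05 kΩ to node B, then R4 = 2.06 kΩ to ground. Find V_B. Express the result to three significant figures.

Node A sees R2 in parallel with the series input of stage 2, R3 + R4 = 7.110 kΩ.
Effective lower resistance at A: R2 ‖ 7.110 = 1.844 kΩ.
First divider: V_A = V_in · 1.844/(7.63 + 1.844) = 1.203 mV.
Stage 2 is unloaded, so V_B = V_A · R4/(R3+R4) = 1.203 × 2.06/7.110 = 0.3485 mV.

V_B ≈ 0.349 mV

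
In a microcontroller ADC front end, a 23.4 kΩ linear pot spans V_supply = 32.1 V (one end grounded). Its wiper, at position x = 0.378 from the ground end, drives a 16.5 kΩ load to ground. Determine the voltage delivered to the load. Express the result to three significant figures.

V_out ≈ 9.10 V

Lower segment x·R_p = 8.845 kΩ; upper segment (1−x)·R_p = 14.55 kΩ.
Lower segment in parallel with the load: 8.845 ‖ 16.5 = 5.758 kΩ.
Loaded-divider output: V_out = 32.1 × 0.2835 = 9.100 V.
(Unloaded: V_out = x·V_supply = 12.1 V.)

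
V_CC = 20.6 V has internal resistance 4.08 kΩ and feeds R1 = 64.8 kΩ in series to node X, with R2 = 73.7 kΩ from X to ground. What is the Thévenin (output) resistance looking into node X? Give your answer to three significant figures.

R_th ≈ 35.6 kΩ

R1' = 4.08 + 64.8 = 68.88 kΩ (source resistance + R1).
Zeroing V_CC shorts the top of R1' to ground, so R_th = R1' ‖ R2 = 35.60 kΩ.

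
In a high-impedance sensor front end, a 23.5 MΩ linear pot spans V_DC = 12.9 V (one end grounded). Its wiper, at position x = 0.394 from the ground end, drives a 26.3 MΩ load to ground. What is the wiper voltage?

Lower segment x·R_p = 9.259 MΩ; upper segment (1−x)·R_p = 14.24 MΩ.
(x·R_p) ‖ R_L = 6.848 MΩ.
Loaded-divider output: V_out = 12.9 × 0.3247 = 4.189 V.

V_out ≈ 4.19 V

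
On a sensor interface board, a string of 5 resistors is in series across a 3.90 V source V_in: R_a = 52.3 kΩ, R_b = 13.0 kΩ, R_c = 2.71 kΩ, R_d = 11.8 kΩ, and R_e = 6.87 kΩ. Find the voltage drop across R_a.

V ≈ 2.35 V

Series total: ΣR = 52.3 + 13.0 + 2.71 + 11.8 + 6.87 = 86.68 kΩ.
V = V_in · R/ΣR = 3.90 × 0.6034 = 2.353 V.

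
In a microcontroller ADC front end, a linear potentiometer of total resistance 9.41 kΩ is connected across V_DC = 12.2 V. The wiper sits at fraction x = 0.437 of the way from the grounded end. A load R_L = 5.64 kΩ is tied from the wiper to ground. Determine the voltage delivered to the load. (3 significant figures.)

V_out ≈ 3.78 V

Lower segment x·R_p = 4.112 kΩ; upper segment (1−x)·R_p = 5.298 kΩ.
(x·R_p) ‖ R_L = 2.378 kΩ.
Then V_out = V_DC · 2.378/(5.298 + 2.378) = 3.780 V.
(Unloaded: V_out = x·V_DC = 5.33 V.)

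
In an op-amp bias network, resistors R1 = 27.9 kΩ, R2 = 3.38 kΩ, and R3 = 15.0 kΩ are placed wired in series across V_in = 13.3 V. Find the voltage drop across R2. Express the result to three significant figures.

V ≈ 0.971 V

Series total: ΣR = 27.9 + 3.38 + 15.0 = 46.28 kΩ.
Voltage divider: V = V_in · (3.380 / 46.28) = 13.3 × 0.07303 = 0.9713 V.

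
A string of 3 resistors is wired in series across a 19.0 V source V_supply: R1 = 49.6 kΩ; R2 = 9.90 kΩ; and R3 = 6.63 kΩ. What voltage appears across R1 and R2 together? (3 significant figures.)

V ≈ 17.1 V

Series total: ΣR = 49.6 + 9.90 + 6.63 = 66.13 kΩ.
R_{R1..R2} = 49.6 + 9.90 = 59.50 kΩ.
V = V_supply · R/ΣR = 19.0 × 0.8997 = 17.10 V.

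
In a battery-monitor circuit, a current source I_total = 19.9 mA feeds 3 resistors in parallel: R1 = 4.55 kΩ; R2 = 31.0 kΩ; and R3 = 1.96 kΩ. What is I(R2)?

Conductances: ΣG = 1/4.55 + 1/31.0 + 1/1.96 = 0.7622 (1/kΩ).
R2 takes the fraction G_k/ΣG = 0.03226/0.7622 = 0.04232, so I = 19.9 × 0.04232 = 0.8422 mA.

I ≈ 0.842 mA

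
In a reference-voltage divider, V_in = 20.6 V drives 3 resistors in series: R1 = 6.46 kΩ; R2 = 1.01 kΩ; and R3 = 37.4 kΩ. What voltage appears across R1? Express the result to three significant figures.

ΣR = 6.46 + 1.01 + 37.4 = 44.87 kΩ.
By the voltage-divider rule, V = 20.6 × 6.460/44.87 = 2.966 V.

V ≈ 2.97 V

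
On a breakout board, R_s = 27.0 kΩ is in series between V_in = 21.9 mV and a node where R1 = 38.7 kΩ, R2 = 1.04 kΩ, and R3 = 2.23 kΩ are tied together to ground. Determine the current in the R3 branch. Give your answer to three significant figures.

Equivalent of the parallel group: R_p = 0.6965 kΩ.
V_A by voltage divider: V_A = 21.9 × 0.6965/(27.0 + 0.6965) = 0.5507 mV.
I(R3) = V_A / R3 = 0.5507/2.23 = 0.2470 µA.

I ≈ 0.247 µA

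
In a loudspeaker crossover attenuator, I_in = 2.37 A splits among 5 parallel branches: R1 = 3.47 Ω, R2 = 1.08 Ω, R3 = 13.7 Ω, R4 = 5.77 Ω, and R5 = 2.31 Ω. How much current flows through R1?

I ≈ 0.361 A

Conductances: ΣG = 1/3.47 + 1/1.08 + 1/13.7 + 1/5.77 + 1/2.31 = 1.893 (1/Ω).
Current divider: I(R1) = I_in · G_k/ΣG = 2.37 × (0.2882/1.893) = 2.37 × 0.1522 = 0.3607 A.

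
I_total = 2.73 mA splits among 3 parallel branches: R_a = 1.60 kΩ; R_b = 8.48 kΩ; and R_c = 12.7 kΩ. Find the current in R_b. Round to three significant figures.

Conductances: ΣG = 1/1.60 + 1/8.48 + 1/12.7 = 0.8217 (1/kΩ).
Current divider: I(R_b) = I_total · G_k/ΣG = 2.73 × (0.1179/0.8217) = 2.73 × 0.1435 = 0.3918 mA.

I ≈ 0.392 mA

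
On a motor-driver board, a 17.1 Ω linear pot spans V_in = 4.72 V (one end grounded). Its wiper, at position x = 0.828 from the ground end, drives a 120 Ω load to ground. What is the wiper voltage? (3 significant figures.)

V_out ≈ 3.83 V

Split the track: R_lower = x·R_p = 14.16 Ω, R_upper = (1−x)·R_p = 2.941 Ω.
Lower segment in parallel with the load: 14.16 ‖ 120 = 12.66 Ω.
V_out = 4.72 × 12.66/(2.941 + 12.66) = 3.830 V.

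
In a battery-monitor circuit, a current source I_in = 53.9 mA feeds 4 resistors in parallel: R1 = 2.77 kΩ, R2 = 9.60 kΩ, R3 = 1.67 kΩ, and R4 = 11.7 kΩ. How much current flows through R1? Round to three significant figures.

I ≈ 16.9 mA

Total conductance ΣG = 1/2.77 + 1/9.60 + 1/1.67 + 1/11.7 = 1.149 (units of 1/kΩ).
By the current-divider rule, I = I_in · G_k/ΣG = 53.9 × 0.3141 = 16.93 mA.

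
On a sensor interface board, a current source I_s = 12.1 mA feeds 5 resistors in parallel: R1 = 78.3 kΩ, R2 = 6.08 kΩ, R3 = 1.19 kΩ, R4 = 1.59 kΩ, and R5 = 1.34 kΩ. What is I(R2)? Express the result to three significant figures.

Conductances: ΣG = 1/78.3 + 1/6.08 + 1/1.19 + 1/1.59 + 1/1.34 = 2.393 (1/kΩ).
By the current-divider rule, I = I_s · G_k/ΣG = 12.1 × 0.06874 = 0.8317 mA.

I ≈ 0.832 mA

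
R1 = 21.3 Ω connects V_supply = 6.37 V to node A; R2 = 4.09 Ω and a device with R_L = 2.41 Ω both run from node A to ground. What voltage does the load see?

V_out ≈ 0.423 V

The load sits in parallel with R2, giving an effective lower resistance R2' = R2·R_L/(R2+R_L) = 1.516 Ω.
Then V_out = V_supply · R2'/(R1 + R2') = 6.37 × 1.516/22.82 = 0.4234 V.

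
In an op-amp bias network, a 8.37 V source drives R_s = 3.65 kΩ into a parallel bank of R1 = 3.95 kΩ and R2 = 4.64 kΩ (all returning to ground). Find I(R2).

I ≈ 0.665 mA

Parallel bank: R_p = 1/(1/3.95 + 1/4.64) = 2.134 kΩ.
V_A by voltage divider: V_A = 8.37 × 2.134/(3.65 + 2.134) = 3.088 V.
I(R2) = V_A / R2 = 3.088/4.64 = 0.6655 mA.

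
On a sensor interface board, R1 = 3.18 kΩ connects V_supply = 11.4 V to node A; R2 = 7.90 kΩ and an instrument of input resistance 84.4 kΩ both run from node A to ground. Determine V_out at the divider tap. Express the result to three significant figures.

V_out ≈ 7.92 V

The load sits in parallel with R2, giving an effective lower resistance R2' = R2·R_L/(R2+R_L) = 7.224 kΩ.
Then V_out = V_supply · R2'/(R1 + R2') = 11.4 × 7.224/10.40 = 7.916 V.
(Unloaded it would be 8.13 V; the load pulls it down.)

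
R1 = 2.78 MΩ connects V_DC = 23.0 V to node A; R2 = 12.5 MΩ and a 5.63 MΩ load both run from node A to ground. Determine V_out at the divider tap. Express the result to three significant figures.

V_out ≈ 13.4 V

First combine the lower leg with the load: R2 ‖ R_L = 3.882 MΩ.
Voltage divider with the loaded lower leg: V_out = 23.0 × 3.882/(2.78 + 3.882) = 23.0 × 0.5827 = 13.40 V.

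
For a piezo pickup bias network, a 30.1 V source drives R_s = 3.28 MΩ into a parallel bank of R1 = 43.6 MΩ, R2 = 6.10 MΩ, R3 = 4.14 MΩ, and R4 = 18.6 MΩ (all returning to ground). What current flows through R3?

I ≈ 2.82 µA

Combine the parallel branches: R_p = (1/43.6 + 1/6.10 + 1/4.14 + 1/18.6)⁻¹ = 2.074 MΩ.
Node voltage V_A = V_in · R_p/(R_s + R_p) = 30.1 × 0.3874 = 11.66 V.
I(R3) = V_A / R3 = 11.66/4.14 = 2.816 µA.
(Equivalently: I_total = 5.622 µA, then current-divider fraction G_k/ΣG = 0.5009.)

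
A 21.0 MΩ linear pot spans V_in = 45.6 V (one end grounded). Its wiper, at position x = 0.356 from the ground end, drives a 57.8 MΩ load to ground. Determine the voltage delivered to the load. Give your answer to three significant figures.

V_out ≈ 15.0 V

The pot divides into 13.52 MΩ above the wiper and 7.476 MΩ below.
(x·R_p) ‖ R_L = 6.620 MΩ.
V_out = 45.6 × 6.620/(13.52 + 6.620) = 14.99 V.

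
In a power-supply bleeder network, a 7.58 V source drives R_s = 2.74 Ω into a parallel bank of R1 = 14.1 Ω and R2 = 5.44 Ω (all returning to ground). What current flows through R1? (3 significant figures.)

Parallel bank: R_p = 1/(1/14.1 + 1/5.44) = 3.925 Ω.
Node voltage V_A = V_in · R_p/(R_s + R_p) = 7.58 × 0.5889 = 4.464 V.
Branch current I = V_A/R1 = 4.464/14.1 = 0.3166 A.

I ≈ 0.317 A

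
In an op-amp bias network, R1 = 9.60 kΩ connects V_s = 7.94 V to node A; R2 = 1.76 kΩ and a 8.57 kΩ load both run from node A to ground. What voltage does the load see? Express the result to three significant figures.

The load sits in parallel with R2, giving an effective lower resistance R2' = R2·R_L/(R2+R_L) = 1.460 kΩ.
Then V_out = V_s · R2'/(R1 + R2') = 7.94 × 1.460/11.06 = 1.048 V.

V_out ≈ 1.05 V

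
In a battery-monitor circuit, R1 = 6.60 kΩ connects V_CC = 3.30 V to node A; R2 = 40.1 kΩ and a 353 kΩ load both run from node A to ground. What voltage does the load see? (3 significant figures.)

First combine the lower leg with the load: R2 ‖ R_L = 36.01 kΩ.
Now apply the divider: V_out = 3.30 × 0.8451 = 2.789 V.
(Unloaded it would be 2.83 V; the load pulls it down.)

V_out ≈ 2.79 V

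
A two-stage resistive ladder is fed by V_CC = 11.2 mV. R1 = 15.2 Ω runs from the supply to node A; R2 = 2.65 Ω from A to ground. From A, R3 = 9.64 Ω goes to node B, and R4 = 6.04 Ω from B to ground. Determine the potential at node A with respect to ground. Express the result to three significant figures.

V_A ≈ 1.45 mV

Looking into the second stage from A: R3 + R4 = 15.68 Ω appears in parallel with R2.
Effective lower resistance at A: R2 ‖ 15.68 = 2.267 Ω.
First divider: V_A = V_CC · 2.267/(15.2 + 2.267) = 1.454 mV.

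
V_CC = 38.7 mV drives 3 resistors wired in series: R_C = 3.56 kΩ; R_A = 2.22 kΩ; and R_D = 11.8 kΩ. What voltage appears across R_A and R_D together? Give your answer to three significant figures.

Total series resistance ΣR = 3.56 + 2.22 + 11.8 = 17.58 kΩ.
R_{R_A..R_D} = 2.22 + 11.8 = 14.02 kΩ.
V = V_CC · R/ΣR = 38.7 × 0.7975 = 30.86 mV.

V ≈ 30.9 mV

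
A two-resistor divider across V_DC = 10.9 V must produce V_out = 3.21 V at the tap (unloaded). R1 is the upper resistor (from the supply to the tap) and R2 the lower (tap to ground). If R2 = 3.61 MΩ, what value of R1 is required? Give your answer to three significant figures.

V_out/V_DC = R2/(R1+R2) = 0.2945.
So R1 = R2 · (V_DC/V_out − 1) = 3.61 × (10.9/3.21 − 1) = 3.61 × 2.396 = 8.648 MΩ.

R1 ≈ 8.65 MΩ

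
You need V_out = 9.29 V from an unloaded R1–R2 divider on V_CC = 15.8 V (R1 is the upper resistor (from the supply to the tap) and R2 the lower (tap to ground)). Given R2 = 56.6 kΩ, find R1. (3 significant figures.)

The divider ratio is R2/(R1+R2) = 9.29/15.8 = 0.5880.
So R1 = R2 · (V_CC/V_out − 1) = 56.6 × (15.8/9.29 − 1) = 56.6 × 0.7008 = 39.66 kΩ.

R1 ≈ 39.7 kΩ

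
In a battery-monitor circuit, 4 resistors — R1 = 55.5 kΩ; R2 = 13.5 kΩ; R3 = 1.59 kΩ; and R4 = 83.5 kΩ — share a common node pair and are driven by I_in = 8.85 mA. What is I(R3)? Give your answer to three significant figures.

Total conductance ΣG = 1/55.5 + 1/13.5 + 1/1.59 + 1/83.5 = 0.7330 (units of 1/kΩ).
By the current-divider rule, I = I_in · G_k/ΣG = 8.85 × 0.8580 = 7.594 mA.

I ≈ 7.59 mA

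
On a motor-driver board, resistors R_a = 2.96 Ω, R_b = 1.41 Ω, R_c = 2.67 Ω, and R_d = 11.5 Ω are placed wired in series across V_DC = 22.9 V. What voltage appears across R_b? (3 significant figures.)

Series total: ΣR = 2.96 + 1.41 + 2.67 + 11.5 = 18.54 Ω.
Voltage divider: V = V_DC · (1.410 / 18.54) = 22.9 × 0.07605 = 1.742 V.

V ≈ 1.74 V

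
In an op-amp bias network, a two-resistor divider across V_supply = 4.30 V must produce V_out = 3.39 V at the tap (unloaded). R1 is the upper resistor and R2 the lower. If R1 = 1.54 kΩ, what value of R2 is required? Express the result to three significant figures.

Required fraction k = V_out/V_supply = 0.7884.
Rearranging, R2 = R1·k/(1−k) = 1.54 × 3.725 = 5.737 kΩ.

R2 ≈ 5.74 kΩ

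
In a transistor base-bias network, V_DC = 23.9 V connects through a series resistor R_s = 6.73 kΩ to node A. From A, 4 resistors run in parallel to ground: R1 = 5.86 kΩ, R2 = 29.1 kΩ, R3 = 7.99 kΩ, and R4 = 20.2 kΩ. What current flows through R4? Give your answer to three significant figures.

I ≈ 0.333 mA

Combine the parallel branches: R_p = (1/5.86 + 1/29.1 + 1/7.99 + 1/20.2)⁻¹ = 2.634 kΩ.
V_A = 23.9 × 2.634/9.364 = 6.723 V.
Branch current I = V_A/R4 = 6.723/20.2 = 0.3328 mA.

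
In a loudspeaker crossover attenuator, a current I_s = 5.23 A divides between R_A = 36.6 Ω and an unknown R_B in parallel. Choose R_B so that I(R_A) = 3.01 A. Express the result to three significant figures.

The fraction through R_A equals R_B/(R_A+R_B).
With f = 0.5755, R_B = R_A · f/(1−f) = 36.6 × 1.356 = 49.62 Ω.

R_B ≈ 49.6 Ω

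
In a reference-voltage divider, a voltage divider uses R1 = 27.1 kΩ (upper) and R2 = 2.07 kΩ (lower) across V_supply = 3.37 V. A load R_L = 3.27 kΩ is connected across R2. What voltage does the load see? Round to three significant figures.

The load sits in parallel with R2, giving an effective lower resistance R2' = R2·R_L/(R2+R_L) = 1.268 kΩ.
Now apply the divider: V_out = 3.37 × 0.04468 = 0.1506 V.

V_out ≈ 0.151 V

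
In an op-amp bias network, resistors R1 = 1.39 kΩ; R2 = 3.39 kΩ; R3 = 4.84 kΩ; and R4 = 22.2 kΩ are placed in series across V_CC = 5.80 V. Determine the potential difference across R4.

V ≈ 4.05 V

ΣR = 1.39 + 3.39 + 4.84 + 22.2 = 31.82 kΩ.
Voltage divider: V = V_CC · (22.20 / 31.82) = 5.80 × 0.6977 = 4.047 V.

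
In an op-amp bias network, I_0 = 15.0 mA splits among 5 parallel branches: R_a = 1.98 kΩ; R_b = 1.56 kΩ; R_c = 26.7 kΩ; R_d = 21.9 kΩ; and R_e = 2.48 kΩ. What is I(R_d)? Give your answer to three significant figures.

Total conductance ΣG = 1/1.98 + 1/1.56 + 1/26.7 + 1/21.9 + 1/2.48 = 1.632 (units of 1/kΩ).
By the current-divider rule, I = I_0 · G_k/ΣG = 15.0 × 0.02797 = 0.4196 mA.

I ≈ 0.420 mA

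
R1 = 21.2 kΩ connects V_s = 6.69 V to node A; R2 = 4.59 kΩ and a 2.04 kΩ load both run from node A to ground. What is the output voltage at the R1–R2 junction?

V_out ≈ 0.418 V

R2 ‖ R_L = (4.59 × 2.04)/(4.59 + 2.04) = 1.412 kΩ.
Voltage divider with the loaded lower leg: V_out = 6.69 × 1.412/(21.2 + 1.412) = 6.69 × 0.06246 = 0.4178 V.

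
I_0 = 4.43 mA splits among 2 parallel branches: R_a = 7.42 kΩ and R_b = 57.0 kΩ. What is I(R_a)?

I ≈ 3.92 mA

For two parallel branches, I_k = I_0 · (other R)/(sum of R).
So I = 4.43 × 57.0/64.42 = 3.920 mA.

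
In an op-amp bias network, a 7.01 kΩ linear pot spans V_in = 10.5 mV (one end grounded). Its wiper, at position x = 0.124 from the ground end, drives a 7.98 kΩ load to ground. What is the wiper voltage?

Lower segment x·R_p = 0.8692 kΩ; upper segment (1−x)·R_p = 6.141 kΩ.
(x·R_p) ‖ R_L = 0.7839 kΩ.
V_out = 10.5 × 0.7839/(6.141 + 0.7839) = 1.189 mV.

V_out ≈ 1.19 mV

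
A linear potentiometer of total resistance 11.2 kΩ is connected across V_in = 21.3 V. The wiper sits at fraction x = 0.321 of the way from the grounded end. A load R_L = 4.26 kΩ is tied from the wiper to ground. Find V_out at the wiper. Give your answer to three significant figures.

V_out ≈ 4.35 V

Lower segment x·R_p = 3.595 kΩ; upper segment (1−x)·R_p = 7.605 kΩ.
(x·R_p) ‖ R_L = 1.950 kΩ.
V_out = 21.3 × 1.950/(7.605 + 1.950) = 4.347 V.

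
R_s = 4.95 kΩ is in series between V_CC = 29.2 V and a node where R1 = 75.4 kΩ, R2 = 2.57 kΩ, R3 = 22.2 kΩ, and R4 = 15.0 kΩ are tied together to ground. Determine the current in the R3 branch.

I ≈ 0.371 mA

Combine the parallel branches: R_p = (1/75.4 + 1/2.57 + 1/22.2 + 1/15.0)⁻¹ = 1.945 kΩ.
Node voltage V_A = V_CC · R_p/(R_s + R_p) = 29.2 × 0.2821 = 8.238 V.
Branch current I = V_A/R3 = 8.238/22.2 = 0.3711 mA.
(Check via current divider: I_total = 4.235 mA; share G_k/ΣG = 0.08762 → same result.)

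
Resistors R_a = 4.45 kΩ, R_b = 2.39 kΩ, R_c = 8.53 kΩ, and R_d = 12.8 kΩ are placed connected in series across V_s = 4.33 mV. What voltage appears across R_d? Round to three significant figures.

ΣR = 4.45 + 2.39 + 8.53 + 12.8 = 28.17 kΩ.
Voltage divider: V = V_s · (12.80 / 28.17) = 4.33 × 0.4544 = 1.967 mV.

V ≈ 1.97 mV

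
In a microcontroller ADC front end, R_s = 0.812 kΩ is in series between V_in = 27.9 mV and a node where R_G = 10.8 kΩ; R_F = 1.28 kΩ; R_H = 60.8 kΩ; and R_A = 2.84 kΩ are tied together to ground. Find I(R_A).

Combine the parallel branches: R_p = (1/10.8 + 1/1.28 + 1/60.8 + 1/2.84)⁻¹ = 0.8049 kΩ.
Node voltage V_A = V_in · R_p/(R_s + R_p) = 27.9 × 0.4978 = 13.89 mV.
Branch current I = V_A/R_A = 13.89/2.84 = 4.890 µA.

I ≈ 4.89 µA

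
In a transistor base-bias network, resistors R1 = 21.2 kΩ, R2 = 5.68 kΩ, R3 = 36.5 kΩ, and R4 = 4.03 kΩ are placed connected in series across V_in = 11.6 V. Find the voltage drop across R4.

Series total: ΣR = 21.2 + 5.68 + 36.5 + 4.03 = 67.41 kΩ.
V = V_in · R/ΣR = 11.6 × 0.05978 = 0.6935 V.

V ≈ 0.693 V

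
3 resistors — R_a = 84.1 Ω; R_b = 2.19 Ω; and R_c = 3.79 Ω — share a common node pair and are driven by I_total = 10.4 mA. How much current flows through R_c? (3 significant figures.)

I ≈ 3.75 mA

Conductances: ΣG = 1/84.1 + 1/2.19 + 1/3.79 = 0.7324 (1/Ω).
By the current-divider rule, I = I_total · G_k/ΣG = 10.4 × 0.3603 = 3.747 mA.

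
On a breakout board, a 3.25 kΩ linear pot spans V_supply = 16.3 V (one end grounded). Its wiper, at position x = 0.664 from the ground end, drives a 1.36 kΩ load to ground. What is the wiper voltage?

V_out ≈ 7.06 V

Split the track: R_lower = x·R_p = 2.158 kΩ, R_upper = (1−x)·R_p = 1.092 kΩ.
Lower segment in parallel with the load: 2.158 ‖ 1.36 = 0.8342 kΩ.
Loaded-divider output: V_out = 16.3 × 0.4331 = 7.059 V.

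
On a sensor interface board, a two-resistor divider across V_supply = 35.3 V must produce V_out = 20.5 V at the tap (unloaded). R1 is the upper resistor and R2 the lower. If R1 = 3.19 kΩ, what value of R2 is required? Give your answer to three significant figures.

R2 ≈ 4.42 kΩ

Required fraction k = V_out/V_supply = 0.5807.
R2 = R1 · 0.5807/(1 − 0.5807) = 4.419 kΩ.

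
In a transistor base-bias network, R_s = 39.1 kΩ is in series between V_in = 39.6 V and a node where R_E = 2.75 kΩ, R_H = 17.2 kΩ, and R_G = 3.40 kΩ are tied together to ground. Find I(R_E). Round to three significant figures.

Equivalent of the parallel group: R_p = 1.397 kΩ.
V_A = 39.6 × 1.397/40.50 = 1.366 V.
Branch current I = V_A/R_E = 1.366/2.75 = 0.4967 mA.

I ≈ 0.497 mA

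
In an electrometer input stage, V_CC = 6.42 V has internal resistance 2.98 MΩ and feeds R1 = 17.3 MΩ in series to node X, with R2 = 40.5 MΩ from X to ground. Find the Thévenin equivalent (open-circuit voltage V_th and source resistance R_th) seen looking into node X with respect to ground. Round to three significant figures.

V_th ≈ 4.28 V, R_th ≈ 13.5 MΩ

R1' = 2.98 + 17.3 = 20.28 MΩ (source resistance + R1).
With X open, the divider is unloaded: V_th = 6.42 × 40.5/60.78 = 4.278 V.
Zeroing V_CC shorts the top of R1' to ground, so R_th = R1' ‖ R2 = 13.51 MΩ.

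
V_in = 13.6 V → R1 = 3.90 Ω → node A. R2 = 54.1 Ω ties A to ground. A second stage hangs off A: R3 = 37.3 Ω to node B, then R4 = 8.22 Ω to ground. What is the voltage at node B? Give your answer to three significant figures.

Node A sees R2 in parallel with the series input of stage 2, R3 + R4 = 45.52 Ω.
R2 ‖ (R3+R4) = 24.72 Ω.
First divider: V_A = V_in · 24.72/(3.90 + 24.72) = 11.75 V.
Stage 2 is unloaded, so V_B = V_A · R4/(R3+R4) = 11.75 × 8.22/45.52 = 2.121 V.

V_B ≈ 2.12 V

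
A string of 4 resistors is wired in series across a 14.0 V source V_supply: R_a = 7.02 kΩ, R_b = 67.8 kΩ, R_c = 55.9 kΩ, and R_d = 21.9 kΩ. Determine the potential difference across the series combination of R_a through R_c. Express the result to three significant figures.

V ≈ 12.0 V

ΣR = 7.02 + 67.8 + 55.9 + 21.9 = 152.6 kΩ.
R_{R_a..R_c} = 7.02 + 67.8 + 55.9 = 130.7 kΩ.
Voltage divider: V = V_supply · (130.7 / 152.6) = 14.0 × 0.8565 = 11.99 V.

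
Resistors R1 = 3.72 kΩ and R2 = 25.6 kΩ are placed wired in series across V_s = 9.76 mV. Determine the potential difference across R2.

Series total: ΣR = 3.72 + 25.6 = 29.32 kΩ.
By the voltage-divider rule, V = 9.76 × 25.60/29.32 = 8.522 mV.

V ≈ 8.52 mV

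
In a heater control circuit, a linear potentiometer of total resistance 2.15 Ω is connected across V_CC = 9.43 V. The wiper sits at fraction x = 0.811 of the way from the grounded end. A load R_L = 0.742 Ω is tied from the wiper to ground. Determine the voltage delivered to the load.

The pot divides into 0.4063 Ω above the wiper and 1.744 Ω below.
R_L loads the lower segment: effective lower R = 0.5205 Ω.
Loaded-divider output: V_out = 9.43 × 0.5616 = 5.296 V.

V_out ≈ 5.30 V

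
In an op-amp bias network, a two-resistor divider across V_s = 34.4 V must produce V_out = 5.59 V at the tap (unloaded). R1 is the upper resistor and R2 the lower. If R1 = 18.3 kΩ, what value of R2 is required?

The divider ratio is R2/(R1+R2) = 5.59/34.4 = 0.1625.
So R2 = R1 · V_out/(V_s − V_out) = 18.3 × 5.59/(34.4 − 5.59) = 18.3 × 0.1940 = 3.551 kΩ.

R2 ≈ 3.55 kΩ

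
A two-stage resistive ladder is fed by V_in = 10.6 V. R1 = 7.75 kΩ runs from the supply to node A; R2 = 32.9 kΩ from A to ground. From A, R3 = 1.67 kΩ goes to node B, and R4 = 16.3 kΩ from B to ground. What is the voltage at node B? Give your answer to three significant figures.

V_B ≈ 5.77 V

Node A sees R2 in parallel with the series input of stage 2, R3 + R4 = 17.97 kΩ.
Effective lower resistance at A: R2 ‖ 17.97 = 11.62 kΩ.
First divider: V_A = V_in · 11.62/(7.75 + 11.62) = 6.359 V.
Then the unloaded second divider: V_B = V_A × R4/(R3+R4) = 6.359 × 0.9071 = 5.768 V.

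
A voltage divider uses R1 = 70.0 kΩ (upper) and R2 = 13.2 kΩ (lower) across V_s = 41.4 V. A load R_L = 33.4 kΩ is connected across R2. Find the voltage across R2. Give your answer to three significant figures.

V_out ≈ 4.93 V

The load sits in parallel with R2, giving an effective lower resistance R2' = R2·R_L/(R2+R_L) = 9.461 kΩ.
Voltage divider with the loaded lower leg: V_out = 41.4 × 9.461/(70.0 + 9.461) = 41.4 × 0.1191 = 4.929 V.
(Unloaded it would be 6.57 V; the load pulls it down.)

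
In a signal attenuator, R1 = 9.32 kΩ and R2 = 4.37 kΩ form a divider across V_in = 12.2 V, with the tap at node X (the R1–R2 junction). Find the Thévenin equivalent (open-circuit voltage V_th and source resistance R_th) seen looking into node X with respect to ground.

V_th ≈ 3.89 V, R_th ≈ 2.98 kΩ

With X open, the divider is unloaded: V_th = 12.2 × 4.37/13.69 = 3.894 V.
Zeroing V_in shorts the top of R1 to ground, so R_th = R1 ‖ R2 = 2.975 kΩ.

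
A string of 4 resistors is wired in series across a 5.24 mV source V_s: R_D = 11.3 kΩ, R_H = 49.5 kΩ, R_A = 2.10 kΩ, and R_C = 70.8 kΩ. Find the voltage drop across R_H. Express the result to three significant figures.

Series total: ΣR = 11.3 + 49.5 + 2.10 + 70.8 = 133.7 kΩ.
Voltage divider: V = V_s · (49.50 / 133.7) = 5.24 × 0.3702 = 1.940 mV.

V ≈ 1.94 mV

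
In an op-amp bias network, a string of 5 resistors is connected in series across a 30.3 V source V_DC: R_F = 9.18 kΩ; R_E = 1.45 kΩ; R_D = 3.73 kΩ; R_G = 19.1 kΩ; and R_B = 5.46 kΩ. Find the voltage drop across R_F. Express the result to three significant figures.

ΣR = 9.18 + 1.45 + 3.73 + 19.1 + 5.46 = 38.92 kΩ.
By the voltage-divider rule, V = 30.3 × 9.180/38.92 = 7.147 V.

V ≈ 7.15 V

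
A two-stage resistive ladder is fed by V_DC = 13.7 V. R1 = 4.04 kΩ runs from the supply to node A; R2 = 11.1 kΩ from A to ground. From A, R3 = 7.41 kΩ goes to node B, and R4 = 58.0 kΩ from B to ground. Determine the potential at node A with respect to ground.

Looking into the second stage from A: R3 + R4 = 65.41 kΩ appears in parallel with R2.
Effective lower resistance at A: R2 ‖ 65.41 = 9.490 kΩ.
First divider: V_A = V_DC · 9.490/(4.04 + 9.490) = 9.609 V.

V_A ≈ 9.61 V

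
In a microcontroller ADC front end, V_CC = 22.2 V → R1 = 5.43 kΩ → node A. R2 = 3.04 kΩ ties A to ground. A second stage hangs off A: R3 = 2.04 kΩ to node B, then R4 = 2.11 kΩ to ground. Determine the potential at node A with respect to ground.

The second stage (R3 + R4 = 4.150 kΩ) loads node A in parallel with R2.
Effective lower resistance at A: R2 ‖ 4.150 = 1.755 kΩ.
V_A = 22.2 × 1.755/(5.43 + 1.755) = 5.422 V.

V_A ≈ 5.42 V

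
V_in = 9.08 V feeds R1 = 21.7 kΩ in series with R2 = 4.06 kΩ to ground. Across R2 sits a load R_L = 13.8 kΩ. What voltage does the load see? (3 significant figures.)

The load sits in parallel with R2, giving an effective lower resistance R2' = R2·R_L/(R2+R_L) = 3.137 kΩ.
Voltage divider with the loaded lower leg: V_out = 9.08 × 3.137/(21.7 + 3.137) = 9.08 × 0.1263 = 1.147 V.
(Unloaded it would be 1.43 V; the load pulls it down.)

V_out ≈ 1.15 V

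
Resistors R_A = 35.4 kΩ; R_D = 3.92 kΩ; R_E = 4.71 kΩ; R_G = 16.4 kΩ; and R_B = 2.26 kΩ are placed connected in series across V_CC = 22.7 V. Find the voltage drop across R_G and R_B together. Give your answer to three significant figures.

ΣR = 35.4 + 3.92 + 4.71 + 16.4 + 2.26 = 62.69 kΩ.
R_{R_G..R_B} = 16.4 + 2.26 = 18.66 kΩ.
Voltage divider: V = V_CC · (18.66 / 62.69) = 22.7 × 0.2977 = 6.757 V.

V ≈ 6.76 V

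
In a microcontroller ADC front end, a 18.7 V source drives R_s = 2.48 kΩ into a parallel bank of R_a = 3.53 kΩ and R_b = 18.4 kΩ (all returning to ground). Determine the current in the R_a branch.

Equivalent of the parallel group: R_p = 2.962 kΩ.
Node voltage V_A = V_in · R_p/(R_s + R_p) = 18.7 × 0.5443 = 10.18 V.
Branch current I = V_A/R_a = 10.18/3.53 = 2.883 mA.

I ≈ 2.88 mA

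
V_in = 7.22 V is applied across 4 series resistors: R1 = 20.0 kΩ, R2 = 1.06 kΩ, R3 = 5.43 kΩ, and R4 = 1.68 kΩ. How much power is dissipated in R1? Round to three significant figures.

ΣR = 28.17 kΩ → I = 7.22/28.17 = 0.2563 mA.
P = I²R = 0.06569 × 20.0 = 1.314 mW.

P ≈ 1.31 mW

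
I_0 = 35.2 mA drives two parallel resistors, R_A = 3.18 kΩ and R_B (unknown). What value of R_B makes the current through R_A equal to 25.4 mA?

Two-branch current divider: I_A = I_0 · R_B/(R_A + R_B).
25.4/35.2 = R_B/(R_A + R_B) → R_B = R_A · (0.7216)/(1 − 0.7216) = 3.18 × 2.592 = 8.242 kΩ.

R_B ≈ 8.24 kΩ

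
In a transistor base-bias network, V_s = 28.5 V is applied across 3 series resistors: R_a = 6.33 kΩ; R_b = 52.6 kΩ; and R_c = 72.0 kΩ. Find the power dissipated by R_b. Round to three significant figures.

P ≈ 2.49 mW

Series current I = V_s/ΣR = 28.5/130.9 = 0.2177 mA.
V(R_b) = I·R = 11.45 V; P = V·I = 11.45 × 0.2177 = 2.492 mW.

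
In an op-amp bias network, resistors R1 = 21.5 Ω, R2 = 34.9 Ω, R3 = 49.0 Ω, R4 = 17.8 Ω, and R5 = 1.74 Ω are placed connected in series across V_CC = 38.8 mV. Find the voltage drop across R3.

Total series resistance ΣR = 21.5 + 34.9 + 49.0 + 17.8 + 1.74 = 124.9 Ω.
By the voltage-divider rule, V = 38.8 × 49.00/124.9 = 15.22 mV.

V ≈ 15.2 mV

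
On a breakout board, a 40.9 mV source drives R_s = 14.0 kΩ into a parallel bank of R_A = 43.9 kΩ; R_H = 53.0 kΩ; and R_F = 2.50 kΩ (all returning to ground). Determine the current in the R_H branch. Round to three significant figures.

I ≈ 0.107 µA

Parallel bank: R_p = 1/(1/43.9 + 1/53.0 + 1/2.50) = 2.264 kΩ.
V_A by voltage divider: V_A = 40.9 × 2.264/(14.0 + 2.264) = 5.694 mV.
Branch current I = V_A/R_H = 5.694/53.0 = 0.1074 µA.
(Equivalently: I_total = 2.515 µA, then current-divider fraction G_k/ΣG = 0.04272.)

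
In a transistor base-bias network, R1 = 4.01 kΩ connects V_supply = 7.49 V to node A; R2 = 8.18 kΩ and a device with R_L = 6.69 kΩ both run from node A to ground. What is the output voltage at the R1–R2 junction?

First combine the lower leg with the load: R2 ‖ R_L = 3.680 kΩ.
Voltage divider with the loaded lower leg: V_out = 7.49 × 3.680/(4.01 + 3.680) = 7.49 × 0.4786 = 3.584 V.
(Unloaded it would be 5.03 V; the load pulls it down.)

V_out ≈ 3.58 V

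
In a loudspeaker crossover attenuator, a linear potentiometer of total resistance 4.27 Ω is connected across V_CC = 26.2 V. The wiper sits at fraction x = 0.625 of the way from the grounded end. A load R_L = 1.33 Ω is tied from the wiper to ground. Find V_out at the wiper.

The pot divides into 1.601 Ω above the wiper and 2.669 Ω below.
R_L loads the lower segment: effective lower R = 0.8876 Ω.
Loaded-divider output: V_out = 26.2 × 0.3566 = 9.344 V.

V_out ≈ 9.34 V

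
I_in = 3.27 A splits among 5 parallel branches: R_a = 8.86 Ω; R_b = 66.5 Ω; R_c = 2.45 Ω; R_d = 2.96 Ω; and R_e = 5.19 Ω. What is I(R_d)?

I ≈ 1.04 A

Total conductance ΣG = 1/8.86 + 1/66.5 + 1/2.45 + 1/2.96 + 1/5.19 = 1.067 (units of 1/Ω).
By the current-divider rule, I = I_in · G_k/ΣG = 3.27 × 0.3167 = 1.036 A.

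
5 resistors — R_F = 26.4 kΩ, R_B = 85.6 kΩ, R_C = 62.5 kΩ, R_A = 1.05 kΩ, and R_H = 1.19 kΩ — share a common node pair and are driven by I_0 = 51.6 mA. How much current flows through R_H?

I ≈ 23.3 mA

ΣG = 1/26.4 + 1/85.6 + 1/62.5 + 1/1.05 + 1/1.19 = 1.858.
R_H takes the fraction G_k/ΣG = 0.8403/1.858 = 0.4522, so I = 51.6 × 0.4522 = 23.33 mA.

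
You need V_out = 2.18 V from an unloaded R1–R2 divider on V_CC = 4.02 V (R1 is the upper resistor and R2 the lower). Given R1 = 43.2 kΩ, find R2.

R2 ≈ 51.2 kΩ

The divider ratio is R2/(R1+R2) = 2.18/4.02 = 0.5423.
R2 = R1 · 0.5423/(1 − 0.5423) = 51.18 kΩ.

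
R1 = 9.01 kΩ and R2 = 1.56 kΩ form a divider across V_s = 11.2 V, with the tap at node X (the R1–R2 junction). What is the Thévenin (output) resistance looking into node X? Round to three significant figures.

R_th ≈ 1.33 kΩ

Zeroing V_s shorts the top of R1 to ground, so R_th = R1 ‖ R2 = 1.330 kΩ.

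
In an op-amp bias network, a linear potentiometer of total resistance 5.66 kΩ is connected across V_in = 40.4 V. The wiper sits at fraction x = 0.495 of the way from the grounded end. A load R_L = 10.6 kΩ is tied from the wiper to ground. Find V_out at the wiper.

V_out ≈ 17.6 V

Split the track: R_lower = x·R_p = 2.802 kΩ, R_upper = (1−x)·R_p = 2.858 kΩ.
R_L loads the lower segment: effective lower R = 2.216 kΩ.
Loaded-divider output: V_out = 40.4 × 0.4367 = 17.64 V.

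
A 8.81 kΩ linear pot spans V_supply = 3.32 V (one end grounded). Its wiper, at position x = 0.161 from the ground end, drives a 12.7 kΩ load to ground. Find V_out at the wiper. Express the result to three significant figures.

Lower segment x·R_p = 1.418 kΩ; upper segment (1−x)·R_p = 7.392 kΩ.
Lower segment in parallel with the load: 1.418 ‖ 12.7 = 1.276 kΩ.
V_out = 3.32 × 1.276/(7.392 + 1.276) = 0.4887 V.

V_out ≈ 0.489 V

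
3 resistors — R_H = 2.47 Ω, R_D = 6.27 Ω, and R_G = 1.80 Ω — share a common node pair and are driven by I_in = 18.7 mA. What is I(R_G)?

I ≈ 9.28 mA

Total conductance ΣG = 1/2.47 + 1/6.27 + 1/1.80 = 1.120 (units of 1/Ω).
R_G takes the fraction G_k/ΣG = 0.5556/1.120 = 0.4961, so I = 18.7 × 0.4961 = 9.277 mA.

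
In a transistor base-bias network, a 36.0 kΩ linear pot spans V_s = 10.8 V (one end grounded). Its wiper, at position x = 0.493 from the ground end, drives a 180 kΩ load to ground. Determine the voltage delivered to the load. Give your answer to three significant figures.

V_out ≈ 5.07 V

The pot divides into 18.25 kΩ above the wiper and 17.75 kΩ below.
(x·R_p) ‖ R_L = 16.16 kΩ.
Loaded-divider output: V_out = 10.8 × 0.4695 = 5.071 V.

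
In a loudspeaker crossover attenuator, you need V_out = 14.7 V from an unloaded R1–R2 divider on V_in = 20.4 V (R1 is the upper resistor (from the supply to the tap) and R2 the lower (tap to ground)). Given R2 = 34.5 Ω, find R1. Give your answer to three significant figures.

The divider ratio is R2/(R1+R2) = 14.7/20.4 = 0.7206.
R1 = R2·(1/k − 1) = 34.5 × 0.3878 = 13.38 Ω.

R1 ≈ 13.4 Ω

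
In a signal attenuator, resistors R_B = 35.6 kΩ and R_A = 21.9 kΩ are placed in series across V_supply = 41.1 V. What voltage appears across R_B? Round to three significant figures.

Total series resistance ΣR = 35.6 + 21.9 = 57.50 kΩ.
V = V_supply · R/ΣR = 41.1 × 0.6191 = 25.45 V.

V ≈ 25.4 V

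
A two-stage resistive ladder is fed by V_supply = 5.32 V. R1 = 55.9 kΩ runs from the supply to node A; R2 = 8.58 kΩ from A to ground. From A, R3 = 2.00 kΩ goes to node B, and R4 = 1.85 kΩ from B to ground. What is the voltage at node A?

V_A ≈ 0.241 V

Looking into the second stage from A: R3 + R4 = 3.850 kΩ appears in parallel with R2.
R2 ‖ (R3+R4) = 2.658 kΩ.
V_A = 5.32 × 2.658/(55.9 + 2.658) = 0.2414 V.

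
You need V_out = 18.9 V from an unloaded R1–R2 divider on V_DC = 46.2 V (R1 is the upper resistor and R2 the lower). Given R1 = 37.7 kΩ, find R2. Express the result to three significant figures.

R2 ≈ 26.1 kΩ

V_out/V_DC = R2/(R1+R2) = 0.4091.
R2 = R1 · 0.4091/(1 − 0.4091) = 26.10 kΩ.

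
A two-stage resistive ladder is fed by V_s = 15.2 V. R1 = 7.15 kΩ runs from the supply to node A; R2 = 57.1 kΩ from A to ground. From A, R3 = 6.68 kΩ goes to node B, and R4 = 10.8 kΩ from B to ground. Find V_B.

Looking into the second stage from A: R3 + R4 = 17.48 kΩ appears in parallel with R2.
Effective lower resistance at A: R2 ‖ 17.48 = 13.38 kΩ.
First divider: V_A = V_s · 13.38/(7.15 + 13.38) = 9.907 V.
Stage 2 is unloaded, so V_B = V_A · R4/(R3+R4) = 9.907 × 10.8/17.48 = 6.121 V.

V_B ≈ 6.12 V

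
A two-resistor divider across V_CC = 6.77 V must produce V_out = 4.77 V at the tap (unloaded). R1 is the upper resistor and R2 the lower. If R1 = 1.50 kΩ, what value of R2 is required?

V_out/V_CC = R2/(R1+R2) = 0.7046.
Rearranging, R2 = R1·k/(1−k) = 1.50 × 2.385 = 3.577 kΩ.

R2 ≈ 3.58 kΩ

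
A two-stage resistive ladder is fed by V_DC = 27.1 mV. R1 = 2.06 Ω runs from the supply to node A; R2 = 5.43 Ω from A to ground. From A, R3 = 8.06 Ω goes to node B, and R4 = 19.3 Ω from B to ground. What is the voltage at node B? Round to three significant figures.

V_B ≈ 13.1 mV

The second stage (R3 + R4 = 27.36 Ω) loads node A in parallel with R2.
Effective lower resistance at A: R2 ‖ 27.36 = 4.531 Ω.
So V_A = 27.1 × 0.6874 = 18.63 mV.
Then the unloaded second divider: V_B = V_A × R4/(R3+R4) = 18.63 × 0.7054 = 13.14 mV.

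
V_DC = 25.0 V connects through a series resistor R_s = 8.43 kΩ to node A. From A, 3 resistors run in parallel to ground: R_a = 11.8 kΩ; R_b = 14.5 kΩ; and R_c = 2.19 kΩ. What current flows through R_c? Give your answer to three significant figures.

Equivalent of the parallel group: R_p = 1.638 kΩ.
V_A = 25.0 × 1.638/10.07 = 4.068 V.
Branch current I = V_A/R_c = 4.068/2.19 = 1.858 mA.

I ≈ 1.86 mA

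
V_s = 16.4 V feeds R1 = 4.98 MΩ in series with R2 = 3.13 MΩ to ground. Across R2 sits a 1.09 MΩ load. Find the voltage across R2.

V_out ≈ 2.29 V

The load sits in parallel with R2, giving an effective lower resistance R2' = R2·R_L/(R2+R_L) = 0.8085 MΩ.
Voltage divider with the loaded lower leg: V_out = 16.4 × 0.8085/(4.98 + 0.8085) = 16.4 × 0.1397 = 2.291 V.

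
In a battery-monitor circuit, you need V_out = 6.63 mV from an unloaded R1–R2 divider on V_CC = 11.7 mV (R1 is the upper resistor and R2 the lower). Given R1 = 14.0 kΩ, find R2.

The divider ratio is R2/(R1+R2) = 6.63/11.7 = 0.5667.
So R2 = R1 · V_out/(V_CC − V_out) = 14.0 × 6.63/(11.7 − 6.63) = 14.0 × 1.308 = 18.31 kΩ.

R2 ≈ 18.3 kΩ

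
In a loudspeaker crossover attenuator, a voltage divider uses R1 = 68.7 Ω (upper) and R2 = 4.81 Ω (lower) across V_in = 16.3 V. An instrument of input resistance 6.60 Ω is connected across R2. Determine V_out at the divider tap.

The load sits in parallel with R2, giving an effective lower resistance R2' = R2·R_L/(R2+R_L) = 2.782 Ω.
Then V_out = V_in · R2'/(R1 + R2') = 16.3 × 2.782/71.48 = 0.6344 V.

V_out ≈ 0.634 V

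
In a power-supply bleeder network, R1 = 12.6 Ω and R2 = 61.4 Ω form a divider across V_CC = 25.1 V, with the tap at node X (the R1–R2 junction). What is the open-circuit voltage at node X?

Open-circuit (no load on X): V_th = V_CC · R2/(R1 + R2) = 25.1 × 61.4/(12.60 + 61.4) = 20.83 V.

V_th ≈ 20.8 V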